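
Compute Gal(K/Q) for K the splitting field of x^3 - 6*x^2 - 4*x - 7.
Gal(K/Q) = S_3 (symmetric group of order 6)

Compute the discriminant of x^3 + (-6)*x^2 + (-4)*x + (-7): Δ = -9563. Since Δ is not a rational square, the Galois group is not contained in A_3; it must be the full S_3 (irreducibility of the cubic rules out anything smaller).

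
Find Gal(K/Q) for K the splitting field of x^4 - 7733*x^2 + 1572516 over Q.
Gal(K/Q) = Z/2Z (cyclic of order 2)

f factors as (x^2 - 7524)(x^2 - 209), so the splitting field is K = Q(sqrt(7524), sqrt(209)). The squarefree part of 7524 is 209 and the squarefree part of 209 is also 209, so sqrt(7524) and sqrt(209) are both rational multiples of sqrt(209). Hence Q(sqrt(7524)) = Q(sqrt(209)) = Q(sqrt(209)), and the splitting field collapses to a single degree-2 extension with Galois group Z/2Z.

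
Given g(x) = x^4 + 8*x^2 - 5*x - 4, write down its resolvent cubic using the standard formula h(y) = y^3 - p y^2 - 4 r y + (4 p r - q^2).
h(y) = y^3 - 8*y^2 + 16*y - 153

Identify coefficients: p = 8, q = -5, r = -4.
Plug into h(y) = y^3 - p y^2 - 4 r y + (4 p r - q^2):
  h(y) = y^3 - (8) y^2 - 4*(-4) y + (4*(8)*(-4) - (-5)^2)
       = y^3 + (-8) y^2 + (16) y + (-153).
Simplifying: h(y) = y^3 - 8*y^2 + 16*y - 153.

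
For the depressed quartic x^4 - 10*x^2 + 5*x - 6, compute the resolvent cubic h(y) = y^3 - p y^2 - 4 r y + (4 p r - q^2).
h(y) = y^3 + 10*y^2 + 24*y + 215

Identify coefficients: p = -10, q = 5, r = -6.
Plug into h(y) = y^3 - p y^2 - 4 r y + (4 p r - q^2):
  h(y) = y^3 - (-10) y^2 - 4*(-6) y + (4*(-10)*(-6) - (5)^2)
       = y^3 + (10) y^2 + (24) y + (215).
Simplifying: h(y) = y^3 + 10*y^2 + 24*y + 215.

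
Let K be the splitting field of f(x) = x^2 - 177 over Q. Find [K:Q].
[K:Q] = 2

The polynomial x^2 - 177 is irreducible over Q since 177 is not a perfect square. Its splitting field is Q(sqrt(177)), which has degree 2 over Q.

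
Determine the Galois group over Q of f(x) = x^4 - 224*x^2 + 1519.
Gal(K/Q) = V_4 (Klein four-group, Z/2Z × Z/2Z)

f factors as (x^2 - 217)(x^2 - 7), so the splitting field is K = Q(sqrt(217), sqrt(7)). The elements 217, 7, 1519 are all non-squares in Q, so sqrt(217) and sqrt(7) generate independent quadratic extensions. Thus [K:Q] = 4 and Gal(K/Q) is generated by the two order-2 automorphisms sqrt(217) ↦ -sqrt(217) and sqrt(7) ↦ -sqrt(7), giving V_4.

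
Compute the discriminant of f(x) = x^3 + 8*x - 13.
Δ = -6611

For a depressed cubic x^3 + p x + q the discriminant is Δ = -4 p^3 - 27 q^2 = -4*(8)^3 - 27*(-13)^2 = -2048 - 4563 = -6611.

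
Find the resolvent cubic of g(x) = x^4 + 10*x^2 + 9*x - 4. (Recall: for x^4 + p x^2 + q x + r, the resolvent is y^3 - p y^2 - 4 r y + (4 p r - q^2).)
h(y) = y^3 - 10*y^2 + 16*y - 241

Identify coefficients: p = 10, q = 9, r = -4.
Plug into h(y) = y^3 - p y^2 - 4 r y + (4 p r - q^2):
  h(y) = y^3 - (10) y^2 - 4*(-4) y + (4*(10)*(-4) - (9)^2)
       = y^3 + (-10) y^2 + (16) y + (-241).
Simplifying: h(y) = y^3 - 10*y^2 + 16*y - 241.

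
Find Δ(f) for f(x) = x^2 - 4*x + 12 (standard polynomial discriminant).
Δ = -32

For a quadratic a x^2 + b x + c the discriminant is Δ = b^2 - 4ac = (-4)^2 - 4*(1)*(12) = 16 - (48) = -32.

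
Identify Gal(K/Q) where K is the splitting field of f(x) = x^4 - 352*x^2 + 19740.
Gal(K/Q) = V_4 (Klein four-group, Z/2Z × Z/2Z)

f factors as (x^2 - 70)(x^2 - 282), so the splitting field is K = Q(sqrt(70), sqrt(282)). The elements 70, 282, 19740 are all non-squares in Q, so sqrt(70) and sqrt(282) generate independent quadratic extensions. Thus [K:Q] = 4 and Gal(K/Q) is generated by the two order-2 automorphisms sqrt(70) ↦ -sqrt(70) and sqrt(282) ↦ -sqrt(282), giving V_4.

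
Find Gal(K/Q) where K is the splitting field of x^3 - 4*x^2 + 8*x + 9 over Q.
Gal(K/Q) = S_3 (symmetric group of order 6)

Compute the discriminant of x^3 + (-4)*x^2 + (8)*x + (9): Δ = -6091. Since Δ is not a rational square, the Galois group is not contained in A_3; it must be the full S_3 (irreducibility of the cubic rules out anything smaller).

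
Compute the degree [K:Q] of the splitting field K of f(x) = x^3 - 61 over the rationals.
[K:Q] = 6

x^3 - 61 has one real root r = 61^(1/3) and two complex roots r*zeta_3, r*zeta_3^2 where zeta_3 = e^(2*pi*i/3). The splitting field is Q(r, zeta_3). [Q(r):Q] = 3 and [Q(zeta_3):Q] = 2 with gcd = 1, so [Q(r, zeta_3):Q] = 3 * 2 = 6.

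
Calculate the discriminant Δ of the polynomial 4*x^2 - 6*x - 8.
Δ = 164

For a quadratic a x^2 + b x + c the discriminant is Δ = b^2 - 4ac = (-6)^2 - 4*(4)*(-8) = 36 - (-128) = 164.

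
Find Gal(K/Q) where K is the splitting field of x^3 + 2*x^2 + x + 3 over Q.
Gal(K/Q) = S_3 (symmetric group of order 6)

Compute the discriminant of x^3 + (2)*x^2 + (1)*x + (3): Δ = -231. Since Δ is not a rational square, the Galois group is not contained in A_3; it must be the full S_3 (irreducibility of the cubic rules out anything smaller).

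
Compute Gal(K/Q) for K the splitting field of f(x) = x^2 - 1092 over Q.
Gal(K/Q) = Z/2Z (cyclic of order 2)

x^2 - 1092 is irreducible over Q since 1092 is not a rational square. The splitting field Q(sqrt(1092)) has degree 2 over Q, and its unique nontrivial automorphism is sqrt(1092) ↦ -sqrt(1092). Hence Gal(Q(sqrt(1092))/Q) = Z/2Z.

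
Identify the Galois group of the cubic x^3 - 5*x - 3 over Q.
Gal(K/Q) = S_3 (symmetric group of order 6)

Compute the discriminant of x^3 + (0)*x^2 + (-5)*x + (-3): Δ = 257. Since Δ is not a rational square, the Galois group is not contained in A_3; it must be the full S_3 (irreducibility of the cubic rules out anything smaller).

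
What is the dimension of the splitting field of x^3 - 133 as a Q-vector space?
[K:Q] = 6

x^3 - 133 has one real root r = 133^(1/3) and two complex roots r*zeta_3, r*zeta_3^2 where zeta_3 = e^(2*pi*i/3). The splitting field is Q(r, zeta_3). [Q(r):Q] = 3 and [Q(zeta_3):Q] = 2 with gcd = 1, so [Q(r, zeta_3):Q] = 3 * 2 = 6.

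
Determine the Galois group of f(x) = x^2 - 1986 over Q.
Gal(K/Q) = Z/2Z (cyclic of order 2)

x^2 - 1986 is irreducible over Q since 1986 is not a rational square. The splitting field Q(sqrt(1986)) has degree 2 over Q, and its unique nontrivial automorphism is sqrt(1986) ↦ -sqrt(1986). Hence Gal(Q(sqrt(1986))/Q) = Z/2Z.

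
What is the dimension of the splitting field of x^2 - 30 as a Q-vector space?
[K:Q] = 2

The polynomial x^2 - 30 is irreducible over Q since 30 is not a perfect square. Its splitting field is Q(sqrt(30)), which has degree 2 over Q.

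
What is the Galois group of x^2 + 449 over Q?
Gal(K/Q) = Z/2Z (cyclic of order 2)

x^2 + 449 is irreducible over Q since -449 is not a rational square. The splitting field Q(sqrt(-449)) has degree 2 over Q, and its unique nontrivial automorphism is sqrt(-449) ↦ -sqrt(-449). Hence Gal(Q(sqrt(-449))/Q) = Z/2Z.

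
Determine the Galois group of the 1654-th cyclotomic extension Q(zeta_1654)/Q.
|Gal(Q(zeta_1654)/Q)| = phi(1654) = 826; group ≅ (Z/1654Z)^* ≅ Z/826Z

The n-th cyclotomic polynomial Φ_1654(x) is the minimal polynomial of zeta_1654 over Q and has degree phi(1654) = 826. So Q(zeta_1654) is a degree-826 Galois extension with Galois group (Z/1654Z)^*. By CRT, (Z/1654Z)^* ≅ (Z/2Z)^* × (Z/827Z)^*. Each prime-power unit group is (Z/2Z)^* ≅ trivial group (order 1); (Z/827Z)^* ≅ Z/826Z. Hence Gal(Q(zeta_1654)/Q) ≅ Z/826Z.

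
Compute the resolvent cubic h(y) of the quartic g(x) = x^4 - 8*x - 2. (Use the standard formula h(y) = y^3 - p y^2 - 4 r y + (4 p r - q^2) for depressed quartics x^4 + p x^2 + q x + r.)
h(y) = y^3 + 8*y - 64

Identify coefficients: p = 0, q = -8, r = -2.
Plug into h(y) = y^3 - p y^2 - 4 r y + (4 p r - q^2):
  h(y) = y^3 - (0) y^2 - 4*(-2) y + (4*(0)*(-2) - (-8)^2)
       = y^3 + (0) y^2 + (8) y + (-64).
Simplifying: h(y) = y^3 + 8*y - 64.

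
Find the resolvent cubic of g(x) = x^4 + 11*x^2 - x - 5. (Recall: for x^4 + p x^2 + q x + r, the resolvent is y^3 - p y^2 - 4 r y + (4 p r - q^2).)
h(y) = y^3 - 11*y^2 + 20*y - 221

Identify coefficients: p = 11, q = -1, r = -5.
Plug into h(y) = y^3 - p y^2 - 4 r y + (4 p r - q^2):
  h(y) = y^3 - (11) y^2 - 4*(-5) y + (4*(11)*(-5) - (-1)^2)
       = y^3 + (-11) y^2 + (20) y + (-221).
Simplifying: h(y) = y^3 - 11*y^2 + 20*y - 221.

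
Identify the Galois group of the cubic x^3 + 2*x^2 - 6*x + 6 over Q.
Gal(K/Q) = S_3 (symmetric group of order 6)

Compute the discriminant of x^3 + (2)*x^2 + (-6)*x + (6): Δ = -1452. Since Δ is not a rational square, the Galois group is not contained in A_3; it must be the full S_3 (irreducibility of the cubic rules out anything smaller).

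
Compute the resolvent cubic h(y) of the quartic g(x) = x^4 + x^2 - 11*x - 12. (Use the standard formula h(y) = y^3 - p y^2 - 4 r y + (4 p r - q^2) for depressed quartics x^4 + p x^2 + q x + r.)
h(y) = y^3 - y^2 + 48*y - 169

Identify coefficients: p = 1, q = -11, r = -12.
Plug into h(y) = y^3 - p y^2 - 4 r y + (4 p r - q^2):
  h(y) = y^3 - (1) y^2 - 4*(-12) y + (4*(1)*(-12) - (-11)^2)
       = y^3 + (-1) y^2 + (48) y + (-169).
Simplifying: h(y) = y^3 - y^2 + 48*y - 169.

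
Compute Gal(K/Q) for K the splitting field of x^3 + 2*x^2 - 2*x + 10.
Gal(K/Q) = S_3 (symmetric group of order 6)

Compute the discriminant of x^3 + (2)*x^2 + (-2)*x + (10): Δ = -3692. Since Δ is not a rational square, the Galois group is not contained in A_3; it must be the full S_3 (irreducibility of the cubic rules out anything smaller).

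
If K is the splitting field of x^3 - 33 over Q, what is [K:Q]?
[K:Q] = 6

x^3 - 33 has one real root r = 33^(1/3) and two complex roots r*zeta_3, r*zeta_3^2 where zeta_3 = e^(2*pi*i/3). The splitting field is Q(r, zeta_3). [Q(r):Q] = 3 and [Q(zeta_3):Q] = 2 with gcd = 1, so [Q(r, zeta_3):Q] = 3 * 2 = 6.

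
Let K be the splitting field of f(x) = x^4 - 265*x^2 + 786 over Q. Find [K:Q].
[K:Q] = 4

f factors as (x^2 - 3)(x^2 - 262); the splitting field is K = Q(sqrt(3), sqrt(262)). Since 3, 262, and 786 are all non-squares in Q, the three subfields Q(sqrt(3)), Q(sqrt(262)), Q(sqrt(786)) are distinct degree-2 extensions, so [K:Q] = 4 (Klein four Galois group).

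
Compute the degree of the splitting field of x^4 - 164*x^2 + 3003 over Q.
[K:Q] = 4

f factors as (x^2 - 21)(x^2 - 143); the splitting field is K = Q(sqrt(21), sqrt(143)). Since 21, 143, and 3003 are all non-squares in Q, the three subfields Q(sqrt(21)), Q(sqrt(143)), Q(sqrt(3003)) are distinct degree-2 extensions, so [K:Q] = 4 (Klein four Galois group).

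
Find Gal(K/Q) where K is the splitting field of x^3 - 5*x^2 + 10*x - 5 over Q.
Gal(K/Q) = S_3 (symmetric group of order 6)

Compute the discriminant of x^3 + (-5)*x^2 + (10)*x + (-5): Δ = -175. Since Δ is not a rational square, the Galois group is not contained in A_3; it must be the full S_3 (irreducibility of the cubic rules out anything smaller).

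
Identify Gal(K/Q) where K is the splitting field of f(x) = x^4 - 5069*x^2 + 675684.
Gal(K/Q) = Z/2Z (cyclic of order 2)

f factors as (x^2 - 137)(x^2 - 4932), so the splitting field is K = Q(sqrt(137), sqrt(4932)). The squarefree part of 137 is 137 and the squarefree part of 4932 is also 137, so sqrt(137) and sqrt(4932) are both rational multiples of sqrt(137). Hence Q(sqrt(137)) = Q(sqrt(4932)) = Q(sqrt(137)), and the splitting field collapses to a single degree-2 extension with Galois group Z/2Z.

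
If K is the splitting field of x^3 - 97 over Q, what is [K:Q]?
[K:Q] = 6

x^3 - 97 has one real root r = 97^(1/3) and two complex roots r*zeta_3, r*zeta_3^2 where zeta_3 = e^(2*pi*i/3). The splitting field is Q(r, zeta_3). [Q(r):Q] = 3 and [Q(zeta_3):Q] = 2 with gcd = 1, so [Q(r, zeta_3):Q] = 3 * 2 = 6.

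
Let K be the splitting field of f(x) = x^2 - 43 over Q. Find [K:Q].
[K:Q] = 2

The polynomial x^2 - 43 is irreducible over Q since 43 is not a perfect square. Its splitting field is Q(sqrt(43)), which has degree 2 over Q.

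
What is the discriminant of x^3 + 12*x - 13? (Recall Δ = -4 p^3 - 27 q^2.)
Δ = -11475

For a depressed cubic x^3 + p x + q the discriminant is Δ = -4 p^3 - 27 q^2 = -4*(12)^3 - 27*(-13)^2 = -6912 - 4563 = -11475.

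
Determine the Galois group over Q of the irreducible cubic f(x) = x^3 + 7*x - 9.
Gal(K/Q) = S_3 (symmetric group of order 6)

Compute the discriminant of x^3 + (0)*x^2 + (7)*x + (-9): Δ = -3559. Since Δ is not a rational square, the Galois group is not contained in A_3; it must be the full S_3 (irreducibility of the cubic rules out anything smaller).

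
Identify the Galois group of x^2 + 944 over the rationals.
Gal(K/Q) = Z/2Z (cyclic of order 2)

x^2 + 944 is irreducible over Q since -944 is not a rational square. The splitting field Q(sqrt(-944)) has degree 2 over Q, and its unique nontrivial automorphism is sqrt(-944) ↦ -sqrt(-944). Hence Gal(Q(sqrt(-944))/Q) = Z/2Z.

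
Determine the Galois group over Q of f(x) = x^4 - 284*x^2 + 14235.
Gal(K/Q) = V_4 (Klein four-group, Z/2Z × Z/2Z)

f factors as (x^2 - 219)(x^2 - 65), so the splitting field is K = Q(sqrt(219), sqrt(65)). The elements 219, 65, 14235 are all non-squares in Q, so sqrt(219) and sqrt(65) generate independent quadratic extensions. Thus [K:Q] = 4 and Gal(K/Q) is generated by the two order-2 automorphisms sqrt(219) ↦ -sqrt(219) and sqrt(65) ↦ -sqrt(65), giving V_4.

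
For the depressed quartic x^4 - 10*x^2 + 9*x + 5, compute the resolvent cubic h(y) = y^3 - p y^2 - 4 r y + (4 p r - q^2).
h(y) = y^3 + 10*y^2 - 20*y - 281

Identify coefficients: p = -10, q = 9, r = 5.
Plug into h(y) = y^3 - p y^2 - 4 r y + (4 p r - q^2):
  h(y) = y^3 - (-10) y^2 - 4*(5) y + (4*(-10)*(5) - (9)^2)
       = y^3 + (10) y^2 + (-20) y + (-281).
Simplifying: h(y) = y^3 + 10*y^2 - 20*y - 281.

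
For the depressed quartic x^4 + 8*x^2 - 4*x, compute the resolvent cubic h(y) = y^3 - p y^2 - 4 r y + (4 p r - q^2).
h(y) = y^3 - 8*y^2 - 16

Identify coefficients: p = 8, q = -4, r = 0.
Plug into h(y) = y^3 - p y^2 - 4 r y + (4 p r - q^2):
  h(y) = y^3 - (8) y^2 - 4*(0) y + (4*(8)*(0) - (-4)^2)
       = y^3 + (-8) y^2 + (0) y + (-16).
Simplifying: h(y) = y^3 - 8*y^2 - 16.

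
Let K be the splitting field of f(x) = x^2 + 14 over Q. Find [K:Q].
[K:Q] = 2

The discriminant of x^2 + (0)*x + (14) is b^2 - 4c = 0 - (56) = -56. Since -56 is not a perfect square in Q, the polynomial is irreducible over Q. Its two roots generate a degree-2 extension, so [K:Q] = 2.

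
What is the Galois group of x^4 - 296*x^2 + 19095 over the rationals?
Gal(K/Q) = V_4 (Klein four-group, Z/2Z × Z/2Z)

f factors as (x^2 - 95)(x^2 - 201), so the splitting field is K = Q(sqrt(95), sqrt(201)). The elements 95, 201, 19095 are all non-squares in Q, so sqrt(95) and sqrt(201) generate independent quadratic extensions. Thus [K:Q] = 4 and Gal(K/Q) is generated by the two order-2 automorphisms sqrt(95) ↦ -sqrt(95) and sqrt(201) ↦ -sqrt(201), giving V_4.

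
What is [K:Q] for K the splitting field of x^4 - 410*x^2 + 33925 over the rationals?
[K:Q] = 4

f factors as (x^2 - 295)(x^2 - 115); the splitting field is K = Q(sqrt(295), sqrt(115)). Since 295, 115, and 33925 are all non-squares in Q, the three subfields Q(sqrt(295)), Q(sqrt(115)), Q(sqrt(33925)) are distinct degree-2 extensions, so [K:Q] = 4 (Klein four Galois group).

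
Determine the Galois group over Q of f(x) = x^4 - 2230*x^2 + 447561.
Gal(K/Q) = Z/2Z (cyclic of order 2)

f factors as (x^2 - 2007)(x^2 - 223), so the splitting field is K = Q(sqrt(2007), sqrt(223)). The squarefree part of 2007 is 223 and the squarefree part of 223 is also 223, so sqrt(2007) and sqrt(223) are both rational multiples of sqrt(223). Hence Q(sqrt(2007)) = Q(sqrt(223)) = Q(sqrt(223)), and the splitting field collapses to a single degree-2 extension with Galois group Z/2Z.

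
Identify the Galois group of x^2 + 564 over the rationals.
Gal(K/Q) = Z/2Z (cyclic of order 2)

x^2 + 564 is irreducible over Q since -564 is not a rational square. The splitting field Q(sqrt(-564)) has degree 2 over Q, and its unique nontrivial automorphism is sqrt(-564) ↦ -sqrt(-564). Hence Gal(Q(sqrt(-564))/Q) = Z/2Z.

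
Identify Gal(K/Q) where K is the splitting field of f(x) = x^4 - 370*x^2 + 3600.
Gal(K/Q) = Z/2Z (cyclic of order 2)

f factors as (x^2 - 10)(x^2 - 360), so the splitting field is K = Q(sqrt(10), sqrt(360)). The squarefree part of 10 is 10 and the squarefree part of 360 is also 10, so sqrt(10) and sqrt(360) are both rational multiples of sqrt(10). Hence Q(sqrt(10)) = Q(sqrt(360)) = Q(sqrt(10)), and the splitting field collapses to a single degree-2 extension with Galois group Z/2Z.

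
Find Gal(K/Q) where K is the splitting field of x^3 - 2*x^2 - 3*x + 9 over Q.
Gal(K/Q) = S_3 (symmetric group of order 6)

Compute the discriminant of x^3 + (-2)*x^2 + (-3)*x + (9): Δ = -783. Since Δ is not a rational square, the Galois group is not contained in A_3; it must be the full S_3 (irreducibility of the cubic rules out anything smaller).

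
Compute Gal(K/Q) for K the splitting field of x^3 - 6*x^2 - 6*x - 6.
Gal(K/Q) = S_3 (symmetric group of order 6)

Compute the discriminant of x^3 + (-6)*x^2 + (-6)*x + (-6): Δ = -7884. Since Δ is not a rational square, the Galois group is not contained in A_3; it must be the full S_3 (irreducibility of the cubic rules out anything smaller).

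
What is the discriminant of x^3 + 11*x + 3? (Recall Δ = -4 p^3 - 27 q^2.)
Δ = -5567

For a depressed cubic x^3 + p x + q the discriminant is Δ = -4 p^3 - 27 q^2 = -4*(11)^3 - 27*(3)^2 = -5324 - 243 = -5567.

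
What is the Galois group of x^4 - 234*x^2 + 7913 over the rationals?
Gal(K/Q) = V_4 (Klein four-group, Z/2Z × Z/2Z)

f factors as (x^2 - 41)(x^2 - 193), so the splitting field is K = Q(sqrt(41), sqrt(193)). The elements 41, 193, 7913 are all non-squares in Q, so sqrt(41) and sqrt(193) generate independent quadratic extensions. Thus [K:Q] = 4 and Gal(K/Q) is generated by the two order-2 automorphisms sqrt(41) ↦ -sqrt(41) and sqrt(193) ↦ -sqrt(193), giving V_4.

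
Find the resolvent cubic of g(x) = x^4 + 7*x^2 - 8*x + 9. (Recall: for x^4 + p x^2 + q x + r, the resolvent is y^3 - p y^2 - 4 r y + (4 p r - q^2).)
h(y) = y^3 - 7*y^2 - 36*y + 188

Identify coefficients: p = 7, q = -8, r = 9.
Plug into h(y) = y^3 - p y^2 - 4 r y + (4 p r - q^2):
  h(y) = y^3 - (7) y^2 - 4*(9) y + (4*(7)*(9) - (-8)^2)
       = y^3 + (-7) y^2 + (-36) y + (188).
Simplifying: h(y) = y^3 - 7*y^2 - 36*y + 188.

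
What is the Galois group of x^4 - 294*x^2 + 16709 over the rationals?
Gal(K/Q) = V_4 (Klein four-group, Z/2Z × Z/2Z)

f factors as (x^2 - 77)(x^2 - 217), so the splitting field is K = Q(sqrt(77), sqrt(217)). The elements 77, 217, 16709 are all non-squares in Q, so sqrt(77) and sqrt(217) generate independent quadratic extensions. Thus [K:Q] = 4 and Gal(K/Q) is generated by the two order-2 automorphisms sqrt(77) ↦ -sqrt(77) and sqrt(217) ↦ -sqrt(217), giving V_4.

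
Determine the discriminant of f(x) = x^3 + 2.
Δ = -108

For x^3 + a x^2 + b x + c the discriminant is Δ = 18 a b c - 4 a^3 c + a^2 b^2 - 4 b^3 - 27 c^2.
Plug a = 0, b = 0, c = 2:
  18*(0)*(0)*(2) - 4*(0)^3*(2) + (0)^2*(0)^2 - 4*(0)^3 - 27*(2)^2
  = 0 + (0) + 0 + (0) + (-108)
  = -108.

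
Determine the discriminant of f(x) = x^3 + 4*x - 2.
Δ = -364

For a depressed cubic x^3 + p x + q the discriminant is Δ = -4 p^3 - 27 q^2 = -4*(4)^3 - 27*(-2)^2 = -256 - 108 = -364.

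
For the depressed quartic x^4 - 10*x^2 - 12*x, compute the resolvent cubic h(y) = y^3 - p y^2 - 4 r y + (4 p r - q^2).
h(y) = y^3 + 10*y^2 - 144

Identify coefficients: p = -10, q = -12, r = 0.
Plug into h(y) = y^3 - p y^2 - 4 r y + (4 p r - q^2):
  h(y) = y^3 - (-10) y^2 - 4*(0) y + (4*(-10)*(0) - (-12)^2)
       = y^3 + (10) y^2 + (0) y + (-144).
Simplifying: h(y) = y^3 + 10*y^2 - 144.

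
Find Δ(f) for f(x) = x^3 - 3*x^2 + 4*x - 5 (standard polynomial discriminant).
Δ = -247

For x^3 + a x^2 + b x + c the discriminant is Δ = 18 a b c - 4 a^3 c + a^2 b^2 - 4 b^3 - 27 c^2.
Plug a = -3, b = 4, c = -5:
  18*(-3)*(4)*(-5) - 4*(-3)^3*(-5) + (-3)^2*(4)^2 - 4*(4)^3 - 27*(-5)^2
  = 1080 + (-540) + 144 + (-256) + (-675)
  = -247.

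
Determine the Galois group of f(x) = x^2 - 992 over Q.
Gal(K/Q) = Z/2Z (cyclic of order 2)

x^2 - 992 is irreducible over Q since 992 is not a rational square. The splitting field Q(sqrt(992)) has degree 2 over Q, and its unique nontrivial automorphism is sqrt(992) ↦ -sqrt(992). Hence Gal(Q(sqrt(992))/Q) = Z/2Z.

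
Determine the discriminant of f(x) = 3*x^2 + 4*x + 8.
Δ = -80

For a quadratic a x^2 + b x + c the discriminant is Δ = b^2 - 4ac = (4)^2 - 4*(3)*(8) = 16 - (96) = -80.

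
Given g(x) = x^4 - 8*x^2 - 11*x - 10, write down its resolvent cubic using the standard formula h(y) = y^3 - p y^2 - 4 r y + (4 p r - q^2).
h(y) = y^3 + 8*y^2 + 40*y + 199

Identify coefficients: p = -8, q = -11, r = -10.
Plug into h(y) = y^3 - p y^2 - 4 r y + (4 p r - q^2):
  h(y) = y^3 - (-8) y^2 - 4*(-10) y + (4*(-8)*(-10) - (-11)^2)
       = y^3 + (8) y^2 + (40) y + (199).
Simplifying: h(y) = y^3 + 8*y^2 + 40*y + 199.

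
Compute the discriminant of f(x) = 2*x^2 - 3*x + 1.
Δ = 1

For a quadratic a x^2 + b x + c the discriminant is Δ = b^2 - 4ac = (-3)^2 - 4*(2)*(1) = 9 - (8) = 1.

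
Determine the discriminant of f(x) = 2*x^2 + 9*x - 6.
Δ = 129

For a quadratic a x^2 + b x + c the discriminant is Δ = b^2 - 4ac = (9)^2 - 4*(2)*(-6) = 81 - (-48) = 129.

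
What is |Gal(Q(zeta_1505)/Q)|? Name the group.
|Gal(Q(zeta_1505)/Q)| = phi(1505) = 1008; group ≅ (Z/1505Z)^* ≅ Z/4Z × Z/6Z × Z/42Z

The n-th cyclotomic polynomial Φ_1505(x) is the minimal polynomial of zeta_1505 over Q and has degree phi(1505) = 1008. So Q(zeta_1505) is a degree-1008 Galois extension with Galois group (Z/1505Z)^*. By CRT, (Z/1505Z)^* ≅ (Z/5Z)^* × (Z/7Z)^* × (Z/43Z)^*. Each prime-power unit group is (Z/5Z)^* ≅ Z/4Z; (Z/7Z)^* ≅ Z/6Z; (Z/43Z)^* ≅ Z/42Z. Hence Gal(Q(zeta_1505)/Q) ≅ Z/4Z × Z/6Z × Z/42Z.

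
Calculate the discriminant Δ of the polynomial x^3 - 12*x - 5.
Δ = 6237

For a depressed cubic x^3 + p x + q the discriminant is Δ = -4 p^3 - 27 q^2 = -4*(-12)^3 - 27*(-5)^2 = 6912 - 675 = 6237.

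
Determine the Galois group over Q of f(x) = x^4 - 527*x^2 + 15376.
Gal(K/Q) = Z/2Z (cyclic of order 2)

f factors as (x^2 - 31)(x^2 - 496), so the splitting field is K = Q(sqrt(31), sqrt(496)). The squarefree part of 31 is 31 and the squarefree part of 496 is also 31, so sqrt(31) and sqrt(496) are both rational multiples of sqrt(31). Hence Q(sqrt(31)) = Q(sqrt(496)) = Q(sqrt(31)), and the splitting field collapses to a single degree-2 extension with Galois group Z/2Z.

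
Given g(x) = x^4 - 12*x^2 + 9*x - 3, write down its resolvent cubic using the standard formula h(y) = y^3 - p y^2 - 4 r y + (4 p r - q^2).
h(y) = y^3 + 12*y^2 + 12*y + 63

Identify coefficients: p = -12, q = 9, r = -3.
Plug into h(y) = y^3 - p y^2 - 4 r y + (4 p r - q^2):
  h(y) = y^3 - (-12) y^2 - 4*(-3) y + (4*(-12)*(-3) - (9)^2)
       = y^3 + (12) y^2 + (12) y + (63).
Simplifying: h(y) = y^3 + 12*y^2 + 12*y + 63.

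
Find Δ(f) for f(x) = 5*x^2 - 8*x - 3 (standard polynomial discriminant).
Δ = 124

For a quadratic a x^2 + b x + c the discriminant is Δ = b^2 - 4ac = (-8)^2 - 4*(5)*(-3) = 64 - (-60) = 124.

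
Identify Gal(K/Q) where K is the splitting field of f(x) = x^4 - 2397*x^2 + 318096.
Gal(K/Q) = Z/2Z (cyclic of order 2)

f factors as (x^2 - 141)(x^2 - 2256), so the splitting field is K = Q(sqrt(141), sqrt(2256)). The squarefree part of 141 is 141 and the squarefree part of 2256 is also 141, so sqrt(141) and sqrt(2256) are both rational multiples of sqrt(141). Hence Q(sqrt(141)) = Q(sqrt(2256)) = Q(sqrt(141)), and the splitting field collapses to a single degree-2 extension with Galois group Z/2Z.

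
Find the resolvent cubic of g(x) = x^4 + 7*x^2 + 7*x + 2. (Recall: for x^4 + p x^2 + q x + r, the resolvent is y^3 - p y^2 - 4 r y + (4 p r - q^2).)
h(y) = y^3 - 7*y^2 - 8*y + 7

Identify coefficients: p = 7, q = 7, r = 2.
Plug into h(y) = y^3 - p y^2 - 4 r y + (4 p r - q^2):
  h(y) = y^3 - (7) y^2 - 4*(2) y + (4*(7)*(2) - (7)^2)
       = y^3 + (-7) y^2 + (-8) y + (7).
Simplifying: h(y) = y^3 - 7*y^2 - 8*y + 7.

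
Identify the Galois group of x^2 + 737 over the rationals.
Gal(K/Q) = Z/2Z (cyclic of order 2)

x^2 + 737 is irreducible over Q since -737 is not a rational square. The splitting field Q(sqrt(-737)) has degree 2 over Q, and its unique nontrivial automorphism is sqrt(-737) ↦ -sqrt(-737). Hence Gal(Q(sqrt(-737))/Q) = Z/2Z.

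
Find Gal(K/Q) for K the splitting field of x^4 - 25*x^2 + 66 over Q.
Gal(K/Q) = V_4 (Klein four-group, Z/2Z × Z/2Z)

f factors as (x^2 - 22)(x^2 - 3), so the splitting field is K = Q(sqrt(22), sqrt(3)). The elements 22, 3, 66 are all non-squares in Q, so sqrt(22) and sqrt(3) generate independent quadratic extensions. Thus [K:Q] = 4 and Gal(K/Q) is generated by the two order-2 automorphisms sqrt(22) ↦ -sqrt(22) and sqrt(3) ↦ -sqrt(3), giving V_4.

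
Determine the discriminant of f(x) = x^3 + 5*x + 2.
Δ = -608

For a depressed cubic x^3 + p x + q the discriminant is Δ = -4 p^3 - 27 q^2 = -4*(5)^3 - 27*(2)^2 = -500 - 108 = -608.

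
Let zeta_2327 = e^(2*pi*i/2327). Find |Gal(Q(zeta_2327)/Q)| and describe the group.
|Gal(Q(zeta_2327)/Q)| = phi(2327) = 2136; group ≅ (Z/2327Z)^* ≅ Z/12Z × Z/178Z

The n-th cyclotomic polynomial Φ_2327(x) is the minimal polynomial of zeta_2327 over Q and has degree phi(2327) = 2136. So Q(zeta_2327) is a degree-2136 Galois extension with Galois group (Z/2327Z)^*. By CRT, (Z/2327Z)^* ≅ (Z/13Z)^* × (Z/179Z)^*. Each prime-power unit group is (Z/13Z)^* ≅ Z/12Z; (Z/179Z)^* ≅ Z/178Z. Hence Gal(Q(zeta_2327)/Q) ≅ Z/12Z × Z/178Z.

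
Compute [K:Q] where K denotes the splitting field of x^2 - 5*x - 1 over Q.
[K:Q] = 2

The discriminant of x^2 + (-5)*x + (-1) is b^2 - 4c = 25 - (-4) = 29. Since 29 is not a perfect square in Q, the polynomial is irreducible over Q. Its two roots generate a degree-2 extension, so [K:Q] = 2.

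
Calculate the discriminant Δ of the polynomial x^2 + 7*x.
Δ = 49

For a quadratic a x^2 + b x + c the discriminant is Δ = b^2 - 4ac = (7)^2 - 4*(1)*(0) = 49 - (0) = 49.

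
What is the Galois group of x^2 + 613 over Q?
Gal(K/Q) = Z/2Z (cyclic of order 2)

x^2 + 613 is irreducible over Q since -613 is not a rational square. The splitting field Q(sqrt(-613)) has degree 2 over Q, and its unique nontrivial automorphism is sqrt(-613) ↦ -sqrt(-613). Hence Gal(Q(sqrt(-613))/Q) = Z/2Z.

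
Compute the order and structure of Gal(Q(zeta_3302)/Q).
|Gal(Q(zeta_3302)/Q)| = phi(3302) = 1512; group ≅ (Z/3302Z)^* ≅ Z/12Z × Z/126Z

The n-th cyclotomic polynomial Φ_3302(x) is the minimal polynomial of zeta_3302 over Q and has degree phi(3302) = 1512. So Q(zeta_3302) is a degree-1512 Galois extension with Galois group (Z/3302Z)^*. By CRT, (Z/3302Z)^* ≅ (Z/2Z)^* × (Z/13Z)^* × (Z/127Z)^*. Each prime-power unit group is (Z/2Z)^* ≅ trivial group (order 1); (Z/13Z)^* ≅ Z/12Z; (Z/127Z)^* ≅ Z/126Z. Hence Gal(Q(zeta_3302)/Q) ≅ Z/12Z × Z/126Z.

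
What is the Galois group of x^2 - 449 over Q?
Gal(K/Q) = Z/2Z (cyclic of order 2)

x^2 - 449 is irreducible over Q since 449 is not a rational square. The splitting field Q(sqrt(449)) has degree 2 over Q, and its unique nontrivial automorphism is sqrt(449) ↦ -sqrt(449). Hence Gal(Q(sqrt(449))/Q) = Z/2Z.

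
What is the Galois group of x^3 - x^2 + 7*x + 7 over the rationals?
Gal(K/Q) = S_3 (symmetric group of order 6)

Compute the discriminant of x^3 + (-1)*x^2 + (7)*x + (7): Δ = -3500. Since Δ is not a rational square, the Galois group is not contained in A_3; it must be the full S_3 (irreducibility of the cubic rules out anything smaller).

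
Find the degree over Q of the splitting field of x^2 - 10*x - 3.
[K:Q] = 2

The discriminant of x^2 + (-10)*x + (-3) is b^2 - 4c = 100 - (-12) = 112. Since 112 is not a perfect square in Q, the polynomial is irreducible over Q. Its two roots generate a degree-2 extension, so [K:Q] = 2.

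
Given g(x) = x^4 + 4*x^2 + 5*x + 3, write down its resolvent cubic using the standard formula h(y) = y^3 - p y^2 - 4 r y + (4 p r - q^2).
h(y) = y^3 - 4*y^2 - 12*y + 23

Identify coefficients: p = 4, q = 5, r = 3.
Plug into h(y) = y^3 - p y^2 - 4 r y + (4 p r - q^2):
  h(y) = y^3 - (4) y^2 - 4*(3) y + (4*(4)*(3) - (5)^2)
       = y^3 + (-4) y^2 + (-12) y + (23).
Simplifying: h(y) = y^3 - 4*y^2 - 12*y + 23.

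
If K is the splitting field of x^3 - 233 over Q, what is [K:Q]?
[K:Q] = 6

x^3 - 233 has one real root r = 233^(1/3) and two complex roots r*zeta_3, r*zeta_3^2 where zeta_3 = e^(2*pi*i/3). The splitting field is Q(r, zeta_3). [Q(r):Q] = 3 and [Q(zeta_3):Q] = 2 with gcd = 1, so [Q(r, zeta_3):Q] = 3 * 2 = 6.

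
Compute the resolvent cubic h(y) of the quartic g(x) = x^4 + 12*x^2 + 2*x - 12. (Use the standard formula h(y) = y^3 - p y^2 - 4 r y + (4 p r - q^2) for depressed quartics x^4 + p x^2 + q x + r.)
h(y) = y^3 - 12*y^2 + 48*y - 580

Identify coefficients: p = 12, q = 2, r = -12.
Plug into h(y) = y^3 - p y^2 - 4 r y + (4 p r - q^2):
  h(y) = y^3 - (12) y^2 - 4*(-12) y + (4*(12)*(-12) - (2)^2)
       = y^3 + (-12) y^2 + (48) y + (-580).
Simplifying: h(y) = y^3 - 12*y^2 + 48*y - 580.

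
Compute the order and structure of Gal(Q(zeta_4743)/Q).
|Gal(Q(zeta_4743)/Q)| = phi(4743) = 2880; group ≅ (Z/4743Z)^* ≅ Z/6Z × Z/16Z × Z/30Z

The n-th cyclotomic polynomial Φ_4743(x) is the minimal polynomial of zeta_4743 over Q and has degree phi(4743) = 2880. So Q(zeta_4743) is a degree-2880 Galois extension with Galois group (Z/4743Z)^*. By CRT, (Z/4743Z)^* ≅ (Z/9Z)^* × (Z/17Z)^* × (Z/31Z)^*. Each prime-power unit group is (Z/9Z)^* ≅ Z/6Z; (Z/17Z)^* ≅ Z/16Z; (Z/31Z)^* ≅ Z/30Z. Hence Gal(Q(zeta_4743)/Q) ≅ Z/6Z × Z/16Z × Z/30Z.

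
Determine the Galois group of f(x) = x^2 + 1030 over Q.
Gal(K/Q) = Z/2Z (cyclic of order 2)

x^2 + 1030 is irreducible over Q since -1030 is not a rational square. The splitting field Q(sqrt(-1030)) has degree 2 over Q, and its unique nontrivial automorphism is sqrt(-1030) ↦ -sqrt(-1030). Hence Gal(Q(sqrt(-1030))/Q) = Z/2Z.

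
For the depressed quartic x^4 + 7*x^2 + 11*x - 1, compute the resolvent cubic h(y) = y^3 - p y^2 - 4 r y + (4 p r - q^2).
h(y) = y^3 - 7*y^2 + 4*y - 149

Identify coefficients: p = 7, q = 11, r = -1.
Plug into h(y) = y^3 - p y^2 - 4 r y + (4 p r - q^2):
  h(y) = y^3 - (7) y^2 - 4*(-1) y + (4*(7)*(-1) - (11)^2)
       = y^3 + (-7) y^2 + (4) y + (-149).
Simplifying: h(y) = y^3 - 7*y^2 + 4*y - 149.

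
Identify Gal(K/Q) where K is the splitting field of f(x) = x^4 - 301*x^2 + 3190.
Gal(K/Q) = V_4 (Klein four-group, Z/2Z × Z/2Z)

f factors as (x^2 - 11)(x^2 - 290), so the splitting field is K = Q(sqrt(11), sqrt(290)). The elements 11, 290, 3190 are all non-squares in Q, so sqrt(11) and sqrt(290) generate independent quadratic extensions. Thus [K:Q] = 4 and Gal(K/Q) is generated by the two order-2 automorphisms sqrt(11) ↦ -sqrt(11) and sqrt(290) ↦ -sqrt(290), giving V_4.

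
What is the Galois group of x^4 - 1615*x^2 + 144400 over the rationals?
Gal(K/Q) = Z/2Z (cyclic of order 2)

f factors as (x^2 - 1520)(x^2 - 95), so the splitting field is K = Q(sqrt(1520), sqrt(95)). The squarefree part of 1520 is 95 and the squarefree part of 95 is also 95, so sqrt(1520) and sqrt(95) are both rational multiples of sqrt(95). Hence Q(sqrt(1520)) = Q(sqrt(95)) = Q(sqrt(95)), and the splitting field collapses to a single degree-2 extension with Galois group Z/2Z.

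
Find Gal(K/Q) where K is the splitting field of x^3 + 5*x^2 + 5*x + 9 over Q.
Gal(K/Q) = S_3 (symmetric group of order 6)

Compute the discriminant of x^3 + (5)*x^2 + (5)*x + (9): Δ = -2512. Since Δ is not a rational square, the Galois group is not contained in A_3; it must be the full S_3 (irreducibility of the cubic rules out anything smaller).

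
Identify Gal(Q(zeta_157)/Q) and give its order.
|Gal(Q(zeta_157)/Q)| = phi(157) = 156; group ≅ (Z/157Z)^* ≅ Z/156Z

The n-th cyclotomic polynomial Φ_157(x) is the minimal polynomial of zeta_157 over Q and has degree phi(157) = 156. So Q(zeta_157) is a degree-156 Galois extension with Galois group (Z/157Z)^*. (Z/157Z)^* is cyclic since 157 is an odd prime power (or 4). Hence Gal(Q(zeta_157)/Q) ≅ Z/156Z.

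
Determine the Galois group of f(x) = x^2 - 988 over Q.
Gal(K/Q) = Z/2Z (cyclic of order 2)

x^2 - 988 is irreducible over Q since 988 is not a rational square. The splitting field Q(sqrt(988)) has degree 2 over Q, and its unique nontrivial automorphism is sqrt(988) ↦ -sqrt(988). Hence Gal(Q(sqrt(988))/Q) = Z/2Z.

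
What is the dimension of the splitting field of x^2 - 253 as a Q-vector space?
[K:Q] = 2

The polynomial x^2 - 253 is irreducible over Q since 253 is not a perfect square. Its splitting field is Q(sqrt(253)), which has degree 2 over Q.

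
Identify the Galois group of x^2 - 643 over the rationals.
Gal(K/Q) = Z/2Z (cyclic of order 2)

x^2 - 643 is irreducible over Q since 643 is not a rational square. The splitting field Q(sqrt(643)) has degree 2 over Q, and its unique nontrivial automorphism is sqrt(643) ↦ -sqrt(643). Hence Gal(Q(sqrt(643))/Q) = Z/2Z.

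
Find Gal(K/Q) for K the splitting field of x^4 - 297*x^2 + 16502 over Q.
Gal(K/Q) = V_4 (Klein four-group, Z/2Z × Z/2Z)

f factors as (x^2 - 74)(x^2 - 223), so the splitting field is K = Q(sqrt(74), sqrt(223)). The elements 74, 223, 16502 are all non-squares in Q, so sqrt(74) and sqrt(223) generate independent quadratic extensions. Thus [K:Q] = 4 and Gal(K/Q) is generated by the two order-2 automorphisms sqrt(74) ↦ -sqrt(74) and sqrt(223) ↦ -sqrt(223), giving V_4.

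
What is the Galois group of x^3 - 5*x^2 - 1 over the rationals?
Gal(K/Q) = S_3 (symmetric group of order 6)

Compute the discriminant of x^3 + (-5)*x^2 + (0)*x + (-1): Δ = -527. Since Δ is not a rational square, the Galois group is not contained in A_3; it must be the full S_3 (irreducibility of the cubic rules out anything smaller).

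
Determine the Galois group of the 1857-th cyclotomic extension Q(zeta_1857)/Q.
|Gal(Q(zeta_1857)/Q)| = phi(1857) = 1236; group ≅ (Z/1857Z)^* ≅ Z/2Z × Z/618Z

The n-th cyclotomic polynomial Φ_1857(x) is the minimal polynomial of zeta_1857 over Q and has degree phi(1857) = 1236. So Q(zeta_1857) is a degree-1236 Galois extension with Galois group (Z/1857Z)^*. By CRT, (Z/1857Z)^* ≅ (Z/3Z)^* × (Z/619Z)^*. Each prime-power unit group is (Z/3Z)^* ≅ Z/2Z; (Z/619Z)^* ≅ Z/618Z. Hence Gal(Q(zeta_1857)/Q) ≅ Z/2Z × Z/618Z.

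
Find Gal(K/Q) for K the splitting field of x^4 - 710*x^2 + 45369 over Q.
Gal(K/Q) = Z/2Z (cyclic of order 2)

f factors as (x^2 - 639)(x^2 - 71), so the splitting field is K = Q(sqrt(639), sqrt(71)). The squarefree part of 639 is 71 and the squarefree part of 71 is also 71, so sqrt(639) and sqrt(71) are both rational multiples of sqrt(71). Hence Q(sqrt(639)) = Q(sqrt(71)) = Q(sqrt(71)), and the splitting field collapses to a single degree-2 extension with Galois group Z/2Z.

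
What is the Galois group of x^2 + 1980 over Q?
Gal(K/Q) = Z/2Z (cyclic of order 2)

x^2 + 1980 is irreducible over Q since -1980 is not a rational square. The splitting field Q(sqrt(-1980)) has degree 2 over Q, and its unique nontrivial automorphism is sqrt(-1980) ↦ -sqrt(-1980). Hence Gal(Q(sqrt(-1980))/Q) = Z/2Z.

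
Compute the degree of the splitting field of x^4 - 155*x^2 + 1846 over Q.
[K:Q] = 4

f factors as (x^2 - 142)(x^2 - 13); the splitting field is K = Q(sqrt(142), sqrt(13)). Since 142, 13, and 1846 are all non-squares in Q, the three subfields Q(sqrt(142)), Q(sqrt(13)), Q(sqrt(1846)) are distinct degree-2 extensions, so [K:Q] = 4 (Klein four Galois group).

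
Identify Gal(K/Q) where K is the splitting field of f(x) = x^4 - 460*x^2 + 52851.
Gal(K/Q) = V_4 (Klein four-group, Z/2Z × Z/2Z)

f factors as (x^2 - 223)(x^2 - 237), so the splitting field is K = Q(sqrt(223), sqrt(237)). The elements 223, 237, 52851 are all non-squares in Q, so sqrt(223) and sqrt(237) generate independent quadratic extensions. Thus [K:Q] = 4 and Gal(K/Q) is generated by the two order-2 automorphisms sqrt(223) ↦ -sqrt(223) and sqrt(237) ↦ -sqrt(237), giving V_4.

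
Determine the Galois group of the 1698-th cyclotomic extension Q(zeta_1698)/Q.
|Gal(Q(zeta_1698)/Q)| = phi(1698) = 564; group ≅ (Z/1698Z)^* ≅ Z/2Z × Z/282Z

The n-th cyclotomic polynomial Φ_1698(x) is the minimal polynomial of zeta_1698 over Q and has degree phi(1698) = 564. So Q(zeta_1698) is a degree-564 Galois extension with Galois group (Z/1698Z)^*. By CRT, (Z/1698Z)^* ≅ (Z/2Z)^* × (Z/3Z)^* × (Z/283Z)^*. Each prime-power unit group is (Z/2Z)^* ≅ trivial group (order 1); (Z/3Z)^* ≅ Z/2Z; (Z/283Z)^* ≅ Z/282Z. Hence Gal(Q(zeta_1698)/Q) ≅ Z/2Z × Z/282Z.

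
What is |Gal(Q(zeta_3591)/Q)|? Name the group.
|Gal(Q(zeta_3591)/Q)| = phi(3591) = 1944; group ≅ (Z/3591Z)^* ≅ Z/6Z × Z/18Z × Z/18Z

The n-th cyclotomic polynomial Φ_3591(x) is the minimal polynomial of zeta_3591 over Q and has degree phi(3591) = 1944. So Q(zeta_3591) is a degree-1944 Galois extension with Galois group (Z/3591Z)^*. By CRT, (Z/3591Z)^* ≅ (Z/27Z)^* × (Z/7Z)^* × (Z/19Z)^*. Each prime-power unit group is (Z/27Z)^* ≅ Z/18Z; (Z/7Z)^* ≅ Z/6Z; (Z/19Z)^* ≅ Z/18Z. Hence Gal(Q(zeta_3591)/Q) ≅ Z/6Z × Z/18Z × Z/18Z.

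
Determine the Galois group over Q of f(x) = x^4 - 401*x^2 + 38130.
Gal(K/Q) = V_4 (Klein four-group, Z/2Z × Z/2Z)

f factors as (x^2 - 155)(x^2 - 246), so the splitting field is K = Q(sqrt(155), sqrt(246)). The elements 155, 246, 38130 are all non-squares in Q, so sqrt(155) and sqrt(246) generate independent quadratic extensions. Thus [K:Q] = 4 and Gal(K/Q) is generated by the two order-2 automorphisms sqrt(155) ↦ -sqrt(155) and sqrt(246) ↦ -sqrt(246), giving V_4.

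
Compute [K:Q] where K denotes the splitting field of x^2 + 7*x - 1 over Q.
[K:Q] = 2

The discriminant of x^2 + (7)*x + (-1) is b^2 - 4c = 49 - (-4) = 53. Since 53 is not a perfect square in Q, the polynomial is irreducible over Q. Its two roots generate a degree-2 extension, so [K:Q] = 2.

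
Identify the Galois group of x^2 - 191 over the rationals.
Gal(K/Q) = Z/2Z (cyclic of order 2)

x^2 - 191 is irreducible over Q since 191 is not a rational square. The splitting field Q(sqrt(191)) has degree 2 over Q, and its unique nontrivial automorphism is sqrt(191) ↦ -sqrt(191). Hence Gal(Q(sqrt(191))/Q) = Z/2Z.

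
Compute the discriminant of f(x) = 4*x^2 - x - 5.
Δ = 81

For a quadratic a x^2 + b x + c the discriminant is Δ = b^2 - 4ac = (-1)^2 - 4*(4)*(-5) = 1 - (-80) = 81.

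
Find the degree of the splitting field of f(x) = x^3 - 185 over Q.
[K:Q] = 6

x^3 - 185 has one real root r = 185^(1/3) and two complex roots r*zeta_3, r*zeta_3^2 where zeta_3 = e^(2*pi*i/3). The splitting field is Q(r, zeta_3). [Q(r):Q] = 3 and [Q(zeta_3):Q] = 2 with gcd = 1, so [Q(r, zeta_3):Q] = 3 * 2 = 6.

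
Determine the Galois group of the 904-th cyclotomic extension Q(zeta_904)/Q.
|Gal(Q(zeta_904)/Q)| = phi(904) = 448; group ≅ (Z/904Z)^* ≅ Z/2Z × Z/2Z × Z/112Z

The n-th cyclotomic polynomial Φ_904(x) is the minimal polynomial of zeta_904 over Q and has degree phi(904) = 448. So Q(zeta_904) is a degree-448 Galois extension with Galois group (Z/904Z)^*. By CRT, (Z/904Z)^* ≅ (Z/8Z)^* × (Z/113Z)^*. Each prime-power unit group is (Z/8Z)^* ≅ Z/2Z × Z/2Z; (Z/113Z)^* ≅ Z/112Z. Hence Gal(Q(zeta_904)/Q) ≅ Z/2Z × Z/2Z × Z/112Z.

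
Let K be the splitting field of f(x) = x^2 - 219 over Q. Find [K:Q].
[K:Q] = 2

The polynomial x^2 - 219 is irreducible over Q since 219 is not a perfect square. Its splitting field is Q(sqrt(219)), which has degree 2 over Q.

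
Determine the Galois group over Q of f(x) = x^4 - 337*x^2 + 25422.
Gal(K/Q) = V_4 (Klein four-group, Z/2Z × Z/2Z)

f factors as (x^2 - 223)(x^2 - 114), so the splitting field is K = Q(sqrt(223), sqrt(114)). The elements 223, 114, 25422 are all non-squares in Q, so sqrt(223) and sqrt(114) generate independent quadratic extensions. Thus [K:Q] = 4 and Gal(K/Q) is generated by the two order-2 automorphisms sqrt(223) ↦ -sqrt(223) and sqrt(114) ↦ -sqrt(114), giving V_4.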